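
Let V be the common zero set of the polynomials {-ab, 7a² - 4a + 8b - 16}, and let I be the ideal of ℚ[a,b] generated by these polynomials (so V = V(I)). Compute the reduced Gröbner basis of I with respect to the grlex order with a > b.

f_1 = -ab, LT = ab.
f_2 = 7a² - 4a + 8b - 16, LT = a².

S(f_1,f_2): lcm = a²b. S = 4/7ab - 8/7b² + 16/7b.
  leading term ab: subtract (-4/7)·f_1 from 4/7ab - 8/7b² + 16/7b → -8/7b² + 16/7b
  leading term b²: no divisor's leading term divides it; move -8/7b² to the remainder.
  leading term b: no divisor's leading term divides it; move 16/7b to the remainder.
  remainder -8/7b² + 16/7b ≠ 0; add g_3 = -8/7b² + 16/7b to the basis.

The other S-polynomials (S(f_1,g_3), S(f_2,g_3)) all reduce to 0 modulo the current basis, so we have a Gröbner basis.

G = {a² - 4/7a + 8/7b - 16/7, ab, b² - 2b}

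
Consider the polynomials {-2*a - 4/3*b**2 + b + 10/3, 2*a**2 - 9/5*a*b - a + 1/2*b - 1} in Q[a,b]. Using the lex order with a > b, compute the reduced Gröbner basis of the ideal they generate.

G = {a + 2/3*b**2 - 1/2*b - 5/3, b**4 - 3/20*b**3 - 47/10*b**2 + 3/8*b + 13/4}

f_1 = -2*a - 4/3*b**2 + b + 10/3, LT = a.
f_2 = 2*a**2 - 9/5*a*b - a + 1/2*b - 1, LT = a**2.

S(f_1,f_2): lcm = a**2. S = 2/3*a*b**2 + 2/5*a*b - 7/6*a - 1/4*b + 1/2.
  leading term a*b**2: subtract (-1/3*b**2)·f_1 from 2/3*a*b**2 + 2/5*a*b - 7/6*a - 1/4*b + 1/2 → 2/5*a*b - 7/6*a - 4/9*b**4 + 1/3*b**3 + 10/9*b**2 - 1/4*b + 1/2
  leading term a*b: subtract (-1/5*b)·f_1 from 2/5*a*b - 7/6*a - 4/9*b**4 + 1/3*b**3 + 10/9*b**2 - 1/4*b + 1/2 → -7/6*a - 4/9*b**4 + 1/15*b**3 + 59/45*b**2 + 5/12*b + 1/2
  leading term a: subtract (7/12)·f_1 from -7/6*a - 4/9*b**4 + 1/15*b**3 + 59/45*b**2 + 5/12*b + 1/2 → -4/9*b**4 + 1/15*b**3 + 94/45*b**2 - 1/6*b - 13/9
  leading term b**4: no divisor's leading term divides it; move -4/9*b**4 to the remainder.
  leading term b**3: no divisor's leading term divides it; move 1/15*b**3 to the remainder.
  leading term b**2: no divisor's leading term divides it; move 94/45*b**2 to the remainder.
  leading term b: no divisor's leading term divides it; move -1/6*b to the remainder.
  leading term 1: no divisor's leading term divides it; move -13/9 to the remainder.
  remainder -4/9*b**4 + 1/15*b**3 + 94/45*b**2 - 1/6*b - 13/9 ≠ 0; add g_3 = -4/9*b**4 + 1/15*b**3 + 94/45*b**2 - 1/6*b - 13/9 to the basis.

S(f_1,g_3): leading monomials are coprime, so the S-polynomial reduces to 0 (Buchberger's first criterion).
S(f_2,g_3): leading monomials are coprime, so the S-polynomial reduces to 0 (Buchberger's first criterion).
Every S-polynomial of the final basis reduces to 0, so we have a Gröbner basis.
Inter-reduce: drop elements whose leading term is divisible by another's, tail-reduce, and make monic.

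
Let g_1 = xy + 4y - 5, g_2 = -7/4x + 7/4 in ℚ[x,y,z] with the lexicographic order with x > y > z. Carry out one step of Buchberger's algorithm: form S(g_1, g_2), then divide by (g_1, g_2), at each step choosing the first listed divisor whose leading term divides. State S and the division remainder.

lcm(LM(g_1), LM(g_2)) = xy.
S = (lcm/LT(g_1))·g_1 − (lcm/LT(g_2))·g_2 = 5y - 5.
Reduce S modulo (g_1, g_2) in that order:
  leading term y: no divisor's leading term divides it; move 5y to the remainder.
  leading term 1: no divisor's leading term divides it; move -5 to the remainder.
The remainder 5y - 5 is nonzero, so it would be added as the next basis element.

S(g_1, g_2) = 5y - 5; remainder on division = 5y - 5.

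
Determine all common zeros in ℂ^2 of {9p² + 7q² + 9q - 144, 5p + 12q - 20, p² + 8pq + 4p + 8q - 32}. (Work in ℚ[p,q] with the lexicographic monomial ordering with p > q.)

{(4, 0)}

Compute a lex Gröbner basis by Buchberger's algorithm.
f_1 = 9p² + 7q² + 9q - 144, LT = p².
f_2 = 5p + 12q - 20, LT = p.
f_3 = p² + 8pq + 4p + 8q - 32, LT = p².

S(f_1,f_2): lcm = p². S = -12/5pq + 4p + 7/9q² + q - 16.
  leading term pq: subtract (-12/25q)·f_2 from -12/5pq + 4p + 7/9q² + q - 16 → 4p + 1471/225q² - 43/5q - 16
  leading term p: subtract (⅘)·f_2 from 4p + 1471/225q² - 43/5q - 16 → 1471/225q² - 91/5q
  leading term q²: no divisor's leading term divides it; move 1471/225q² to the remainder.
  leading term q: no divisor's leading term divides it; move -91/5q to the remainder.
  remainder 1471/225q² - 91/5q ≠ 0; add h_4 = 1471/225q² - 91/5q to the basis.

S(f_1,f_3): lcm = p². S = -8pq - 4p + 7/9q² - 7q + 16.
  leading term pq: subtract (-8/5q)·f_2 from -8pq - 4p + 7/9q² - 7q + 16 → -4p + 899/45q² - 39q + 16
  leading term p: subtract (-⅘)·f_2 from -4p + 899/45q² - 39q + 16 → 899/45q² - 147/5q
  leading term q²: subtract (4495/1471)·h_4 from 899/45q² - 147/5q → 192808/7355q
  leading term q: no divisor's leading term divides it; move 192808/7355q to the remainder.
  remainder 192808/7355q ≠ 0; add h_5 = 192808/7355q to the basis.

The other S-polynomials (S(f_2,f_3), S(f_1,h_4), S(f_2,h_4), S(f_3,h_4), S(f_1,h_5), S(f_2,h_5), S(f_3,h_5), S(h_4,h_5)) all reduce to 0 modulo the current basis, so we have a Gröbner basis.
Inter-reduce: drop elements whose leading term is divisible by another's, tail-reduce, and make monic.
Reduced Gröbner basis: {p - 4, q}.

Since the basis is lex-ordered, q is univariate in q. Its roots are {0}. Back-substituting each root into the other basis elements fixes the other coordinates.
  q = 0: the earlier basis element becomes p - 4 = 0, giving p = 4 — point (4, 0).
Check: every point annihilates each of the original generators.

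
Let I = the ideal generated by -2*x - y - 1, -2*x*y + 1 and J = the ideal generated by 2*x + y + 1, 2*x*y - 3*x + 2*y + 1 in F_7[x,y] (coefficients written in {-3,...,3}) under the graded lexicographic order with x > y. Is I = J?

Yes, the ideals are equal.

Equality of ideals is decidable: compute both reduced Gröbner bases (unique for the ordering) and check whether they agree.
Buchberger on the first generating set:
f_1 = -2*x - y - 1, LT = x.
f_2 = -2*x*y + 1, LT = x*y.

S(f_1,f_2): lcm = x*y. S = -3*y**2 - 3*y - 3.
  leading term y**2: no divisor's leading term divides it; move -3*y**2 to the remainder.
  leading term y: no divisor's leading term divides it; move -3*y to the remainder.
  leading term 1: no divisor's leading term divides it; move -3 to the remainder.
  remainder -3*y**2 - 3*y - 3 ≠ 0; add g_3 = -3*y**2 - 3*y - 3 to the basis.

The other S-polynomials (S(f_1,g_3), S(f_2,g_3)) all reduce to 0 modulo the current basis, so we have a Gröbner basis.
Inter-reduce: drop elements whose leading term is divisible by another's, tail-reduce, and make monic.
Reduced Gröbner basis: {y**2 + y + 1, x - 3*y - 3}.

Buchberger on the second generating set:
h_1 = 2*x + y + 1, LT = x.
h_2 = 2*x*y - 3*x + 2*y + 1, LT = x*y.

S(h_1,h_2): lcm = x*y. S = -3*y**2 - 2*x + 3*y + 3.
  leading term y**2: no divisor's leading term divides it; move -3*y**2 to the remainder.
  leading term x: subtract (-1)·h_1 from -2*x + 3*y + 3 → -3*y - 3
  leading term y: no divisor's leading term divides it; move -3*y to the remainder.
  leading term 1: no divisor's leading term divides it; move -3 to the remainder.
  remainder -3*y**2 - 3*y - 3 ≠ 0; add k_3 = -3*y**2 - 3*y - 3 to the basis.

The other S-polynomials (S(h_1,k_3), S(h_2,k_3)) all reduce to 0 modulo the current basis, so we have a Gröbner basis.
Inter-reduce: drop elements whose leading term is divisible by another's, tail-reduce, and make monic.
Reduced Gröbner basis: {y**2 + y + 1, x - 3*y - 3}.

The two bases agree; hence the ideals are identical.
The same test decides containment: I ⊆ J iff every generator of I reduces to 0 modulo a Gröbner basis of J.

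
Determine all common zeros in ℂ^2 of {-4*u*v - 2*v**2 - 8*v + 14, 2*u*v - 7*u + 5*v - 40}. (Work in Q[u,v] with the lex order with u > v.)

Compute a lex Gröbner basis by Buchberger's algorithm.
f_1 = -4*u*v - 2*v**2 - 8*v + 14, LT = u*v.
f_2 = 2*u*v - 7*u + 5*v - 40, LT = u*v.

S(f_1,f_2): lcm = u*v. S = 7/2*u + 1/2*v**2 - 1/2*v + 33/2.
  reduce S modulo (f_1, f_2):
  remainder 7/2*u + 1/2*v**2 - 1/2*v + 33/2 ≠ 0; add h_3 = 7/2*u + 1/2*v**2 - 1/2*v + 33/2 to the basis.

S(f_1,h_3): lcm = u*v. S = -1/7*v**3 + 9/14*v**2 - 19/7*v - 7/2.
  reduce S modulo (f_1, f_2, h_3):
  remainder -1/7*v**3 + 9/14*v**2 - 19/7*v - 7/2 ≠ 0; add h_4 = -1/7*v**3 + 9/14*v**2 - 19/7*v - 7/2 to the basis.

The other S-polynomials (S(f_2,h_3), S(f_1,h_4), S(f_2,h_4), S(h_3,h_4)) all reduce to 0 modulo the current basis, so we have a Gröbner basis.
Inter-reduce: drop elements whose leading term is divisible by another's, tail-reduce, and make monic.
Reduced Gröbner basis: {u + 1/7*v**2 - 1/7*v + 33/7, v**3 - 9/2*v**2 + 19*v + 49/2}.

From the last basis element, v**3 - 9/2*v**2 + 19*v + 49/2 = 0, so v takes values in {-1, 11/4 - sqrt(271)*I/4, 11/4 + sqrt(271)*I/4}. Each choice, substituted upward through the basis, yields the corresponding point(s) of the solution set.
  v = -1: the earlier basis element becomes u + 5 = 0, giving u = -5 — point (-5, -1).
  v = 11/4 - sqrt(271)*I/4: the earlier basis element becomes u + 167/56 - 9*sqrt(271)*I/56 = 0, giving u = -167/56 + 9*sqrt(271)*I/56 — point (-167/56 + 9*sqrt(271)*I/56, 11/4 - sqrt(271)*I/4).
  v = 11/4 + sqrt(271)*I/4: the earlier basis element becomes u + 167/56 + 9*sqrt(271)*I/56 = 0, giving u = -167/56 - 9*sqrt(271)*I/56 — point (-167/56 - 9*sqrt(271)*I/56, 11/4 + sqrt(271)*I/4).
A lex Gröbner basis triangularizes the system, enabling back-substitution.

{(-5, -1), (-167/56 + 9*sqrt(271)*I/56, 11/4 - sqrt(271)*I/4), (-167/56 - 9*sqrt(271)*I/56, 11/4 + sqrt(271)*I/4)}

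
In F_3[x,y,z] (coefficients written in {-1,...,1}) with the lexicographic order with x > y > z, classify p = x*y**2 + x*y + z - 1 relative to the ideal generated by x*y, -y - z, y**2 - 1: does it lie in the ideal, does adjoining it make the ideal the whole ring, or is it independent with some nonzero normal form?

First compute the reduced Gröbner basis of I by Buchberger's algorithm.
f_1 = x*y, LT = x*y.
f_2 = -y - z, LT = y.
f_3 = y**2 - 1, LT = y**2.

S(f_1,f_2): lcm = x*y. S = -x*z.
  leading term x*z: no divisor's leading term divides it; move -x*z to the remainder.
  remainder -x*z ≠ 0; add h_4 = -x*z to the basis.

S(f_1,f_3): lcm = x*y**2. S = x.
  leading term x: no divisor's leading term divides it; move x to the remainder.
  remainder x ≠ 0; add h_5 = x to the basis.

S(f_2,f_3): lcm = y**2. S = y*z + 1.
  leading term y*z: subtract (-z)·f_2 from y*z + 1 → -z**2 + 1
  leading term z**2: no divisor's leading term divides it; move -z**2 to the remainder.
  leading term 1: no divisor's leading term divides it; move 1 to the remainder.
  remainder -z**2 + 1 ≠ 0; add h_6 = -z**2 + 1 to the basis.

The other S-polynomials (S(f_1,h_4), S(f_2,h_4), S(f_3,h_4), S(f_1,h_5), S(f_2,h_5), S(f_3,h_5), S(h_4,h_5), S(f_1,h_6), S(f_2,h_6), S(f_3,h_6), S(h_4,h_6), S(h_5,h_6)) all reduce to 0 modulo the current basis, so we have a Gröbner basis.
Inter-reduce: drop elements whose leading term is divisible by another's, tail-reduce, and make monic.
Reduced Gröbner basis: {x, y + z, z**2 - 1}.
Label its elements g_1 = x, g_2 = y + z, g_3 = z**2 - 1.

Reduce p = x*y**2 + x*y + z - 1 modulo G:
  leading term x*y**2: subtract (y**2)·g_1 from x*y**2 + x*y + z - 1 → x*y + z - 1
  leading term x*y: subtract (y)·g_1 from x*y + z - 1 → z - 1
  leading term z: no divisor's leading term divides it; move z to the remainder.
  leading term 1: no divisor's leading term divides it; move -1 to the remainder.
  normal form = z - 1.
The normal form is nonzero, so p ∉ I. Since p minus its normal form lies in I, I + (p) = I + (r) where r = z - 1; decide whether this ideal is the whole ring.
Run Buchberger on G together with r (pairs among the g_i already reduce to 0 since G is a Gröbner basis):
g_1 = x, LT = x.
g_2 = y + z, LT = y.
g_3 = z**2 - 1, LT = z**2.
r = z - 1, LT = z.

The S-polynomials (S(g_1,g_2), S(g_1,g_3), S(g_1,r), S(g_2,g_3), S(g_2,r), S(g_3,r)) all reduce to 0 modulo the current basis, so we have a Gröbner basis.
Inter-reduce: drop elements whose leading term is divisible by another's, tail-reduce, and make monic.
Reduced Gröbner basis: {x, y + 1, z - 1}.
The reduced Gröbner basis of I + (p) is {x, y + 1, z - 1} ≠ {1}, a proper ideal, so the enlarged system stays consistent: p is independent of I, with normal form z - 1.

The remainder on division by a Gröbner basis is unique — it is the normal form.

x*y**2 + x*y + z - 1 is independent of I; its normal form modulo I is z - 1.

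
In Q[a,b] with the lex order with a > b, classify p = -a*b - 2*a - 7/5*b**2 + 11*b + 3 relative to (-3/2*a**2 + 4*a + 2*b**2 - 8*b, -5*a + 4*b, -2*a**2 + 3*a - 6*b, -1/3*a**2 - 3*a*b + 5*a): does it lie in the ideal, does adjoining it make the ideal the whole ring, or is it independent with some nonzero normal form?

Adjoining -a*b - 2*a - 7/5*b**2 + 11*b + 3 makes the ideal the whole ring: the system is inconsistent.

First compute the reduced Gröbner basis of I by Buchberger's algorithm.
f_1 = -3/2*a**2 + 4*a + 2*b**2 - 8*b, LT = a**2.
f_2 = -5*a + 4*b, LT = a.
f_3 = -2*a**2 + 3*a - 6*b, LT = a**2.
f_4 = -1/3*a**2 - 3*a*b + 5*a, LT = a**2.

S(f_1,f_2): lcm = a**2. S = 4/5*a*b - 8/3*a - 4/3*b**2 + 16/3*b.
  leading term a*b: subtract (-4/25*b)·f_2 from 4/5*a*b - 8/3*a - 4/3*b**2 + 16/3*b → -8/3*a - 52/75*b**2 + 16/3*b
  leading term a: subtract (8/15)·f_2 from -8/3*a - 52/75*b**2 + 16/3*b → -52/75*b**2 + 16/5*b
  leading term b**2: no divisor's leading term divides it; move -52/75*b**2 to the remainder.
  leading term b: no divisor's leading term divides it; move 16/5*b to the remainder.
  remainder -52/75*b**2 + 16/5*b ≠ 0; add h_5 = -52/75*b**2 + 16/5*b to the basis.

S(f_1,f_3): lcm = a**2. S = -7/6*a - 4/3*b**2 + 7/3*b.
  leading term a: subtract (7/30)·f_2 from -7/6*a - 4/3*b**2 + 7/3*b → -4/3*b**2 + 7/5*b
  leading term b**2: subtract (25/13)·h_5 from -4/3*b**2 + 7/5*b → -309/65*b
  leading term b: no divisor's leading term divides it; move -309/65*b to the remainder.
  remainder -309/65*b ≠ 0; add h_6 = -309/65*b to the basis.

S(f_1,f_4): lcm = a**2. S = -9*a*b + 37/3*a - 4/3*b**2 + 16/3*b.
  leading term a*b: subtract (9/5*b)·f_2 from -9*a*b + 37/3*a - 4/3*b**2 + 16/3*b → 37/3*a - 128/15*b**2 + 16/3*b
  leading term a: subtract (-37/15)·f_2 from 37/3*a - 128/15*b**2 + 16/3*b → -128/15*b**2 + 76/5*b
  leading term b**2: subtract (160/13)·h_5 from -128/15*b**2 + 76/5*b → -1572/65*b
  leading term b: subtract (524/103)·h_6 from -1572/65*b → 0
  remainder 0.

S(f_2,f_3): lcm = a**2. S = -4/5*a*b + 3/2*a - 3*b.
  leading term a*b: subtract (4/25*b)·f_2 from -4/5*a*b + 3/2*a - 3*b → 3/2*a - 16/25*b**2 - 3*b
  leading term a: subtract (-3/10)·f_2 from 3/2*a - 16/25*b**2 - 3*b → -16/25*b**2 - 9/5*b
  leading term b**2: subtract (12/13)·h_5 from -16/25*b**2 - 9/5*b → -309/65*b
  leading term b: subtract (1)·h_6 from -309/65*b → 0
  remainder 0.

S(f_2,f_4): lcm = a**2. S = -49/5*a*b + 15*a.
  leading term a*b: subtract (49/25*b)·f_2 from -49/5*a*b + 15*a → 15*a - 196/25*b**2
  leading term a: subtract (-3)·f_2 from 15*a - 196/25*b**2 → -196/25*b**2 + 12*b
  leading term b**2: subtract (147/13)·h_5 from -196/25*b**2 + 12*b → -1572/65*b
  leading term b: subtract (524/103)·h_6 from -1572/65*b → 0
  remainder 0.

S(f_3,f_4): lcm = a**2. S = -9*a*b + 27/2*a + 3*b.
  leading term a*b: subtract (9/5*b)·f_2 from -9*a*b + 27/2*a + 3*b → 27/2*a - 36/5*b**2 + 3*b
  leading term a: subtract (-27/10)·f_2 from 27/2*a - 36/5*b**2 + 3*b → -36/5*b**2 + 69/5*b
  leading term b**2: subtract (135/13)·h_5 from -36/5*b**2 + 69/5*b → -1263/65*b
  leading term b: subtract (421/103)·h_6 from -1263/65*b → 0
  remainder 0.

S(f_1,h_5): leading monomials are coprime, so the S-polynomial reduces to 0 (Buchberger's first criterion).
S(f_2,h_5): leading monomials are coprime, so the S-polynomial reduces to 0 (Buchberger's first criterion).
S(f_3,h_5): leading monomials are coprime, so the S-polynomial reduces to 0 (Buchberger's first criterion).
S(f_4,h_5): leading monomials are coprime, so the S-polynomial reduces to 0 (Buchberger's first criterion).
S(f_1,h_6): leading monomials are coprime, so the S-polynomial reduces to 0 (Buchberger's first criterion).
S(f_2,h_6): leading monomials are coprime, so the S-polynomial reduces to 0 (Buchberger's first criterion).
S(f_3,h_6): leading monomials are coprime, so the S-polynomial reduces to 0 (Buchberger's first criterion).
S(f_4,h_6): leading monomials are coprime, so the S-polynomial reduces to 0 (Buchberger's first criterion).
S(h_5,h_6): lcm = b**2. S = -60/13*b.
  leading term b: subtract (100/103)·h_6 from -60/13*b → 0
  remainder 0.

Every S-polynomial of the final basis reduces to 0, so we have a Gröbner basis.
Inter-reduce: drop elements whose leading term is divisible by another's, tail-reduce, and make monic.
Reduced Gröbner basis: {a, b}.
Label its elements g_1 = a, g_2 = b.

Reduce p = -a*b - 2*a - 7/5*b**2 + 11*b + 3 modulo G:
  leading term a*b: subtract (-b)·g_1 from -a*b - 2*a - 7/5*b**2 + 11*b + 3 → -2*a - 7/5*b**2 + 11*b + 3
  leading term a: subtract (-2)·g_1 from -2*a - 7/5*b**2 + 11*b + 3 → -7/5*b**2 + 11*b + 3
  leading term b**2: subtract (-7/5*b)·g_2 from -7/5*b**2 + 11*b + 3 → 11*b + 3
  leading term b: subtract (11)·g_2 from 11*b + 3 → 3
  leading term 1: no divisor's leading term divides it; move 3 to the remainder.
  normal form = 3.
The normal form is nonzero, so p ∉ I. Since p minus its normal form lies in I, I + (p) = I + (r) where r = 3; decide whether this ideal is the whole ring.
Here r = 3 is a nonzero constant, hence a unit: 1 ∈ I + (p), the Gröbner basis of I + (p) is {1}, and the enlarged system has no common solution — adjoining p is inconsistent.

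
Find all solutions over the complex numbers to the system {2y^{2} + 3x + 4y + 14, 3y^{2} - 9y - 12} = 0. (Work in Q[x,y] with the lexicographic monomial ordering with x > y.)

Compute a lex Gröbner basis by Buchberger's algorithm.
f_1 = 3x + 2y^{2} + 4y + 14, LT = x.
f_2 = 3y^{2} - 9y - 12, LT = y^{2}.

S(f_1,f_2): leading monomials are coprime, so the S-polynomial reduces to 0 (Buchberger's first criterion).
Every S-polynomial of the final basis reduces to 0, so we have a Gröbner basis.
Inter-reduce: drop elements whose leading term is divisible by another's, tail-reduce, and make monic.
Reduced Gröbner basis: {x + \tfrac{10}{3}y + \tfrac{22}{3}, y^{2} - 3y - 4}.

A lex Gröbner basis eliminates variables successively. Here y^{2} - 3y - 4 depends only on y, with roots {-1, 4}; lifting each root through the earlier basis elements recovers the full solutions.
  y = -1: the earlier basis element becomes x + 4 = 0, giving x = -4 — point (-4, -1).
  y = 4: the earlier basis element becomes x + \tfrac{62}{3} = 0, giving x = -62/3 — point (-62/3, 4).
Substituting each solution back into the original system confirms all equations vanish.
A lex Gröbner basis triangularizes the system, enabling back-substitution.

{(-4, -1), (-62/3, 4)}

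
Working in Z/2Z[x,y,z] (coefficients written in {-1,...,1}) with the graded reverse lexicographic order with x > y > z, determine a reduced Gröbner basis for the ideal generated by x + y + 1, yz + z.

G = {yz + z, x + y + 1}

f_1 = x + y + 1, LT = x.
f_2 = yz + z, LT = yz.

The S-polynomials (S(f_1,f_2)) all reduce to 0 modulo the current basis, so we have a Gröbner basis.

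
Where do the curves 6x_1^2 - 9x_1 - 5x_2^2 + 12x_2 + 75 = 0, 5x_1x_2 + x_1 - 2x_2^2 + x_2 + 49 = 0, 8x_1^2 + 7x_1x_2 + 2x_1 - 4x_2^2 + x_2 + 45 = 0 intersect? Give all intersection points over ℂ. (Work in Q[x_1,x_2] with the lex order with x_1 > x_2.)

{(2, -3)}

Compute a lex Gröbner basis by Buchberger's algorithm.
f_1 = 6x_1^2 - 9x_1 - 5x_2^2 + 12x_2 + 75, LT = x_1^2.
f_2 = 5x_1x_2 + x_1 - 2x_2^2 + x_2 + 49, LT = x_1x_2.
f_3 = 8x_1^2 + 7x_1x_2 + 2x_1 - 4x_2^2 + x_2 + 45, LT = x_1^2.

S(f_1,f_2): lcm = x_1^2x_2. S = -1/5x_1^2 + 2/5x_1x_2^2 - 17/10x_1x_2 - 49/5x_1 - 5/6x_2^3 + 2x_2^2 + 25/2x_2.
  reduce S modulo (f_1, f_2, f_3):
  remainder -1218/125x_1 - 101/150x_2^3 + 781/750x_2^2 + 1167/125x_2 + 2493/125 ≠ 0; add h_4 = -1218/125x_1 - 101/150x_2^3 + 781/750x_2^2 + 1167/125x_2 + 2493/125 to the basis.

S(f_1,f_3): lcm = x_1^2. S = -7/8x_1x_2 - 7/4x_1 - 1/3x_2^2 + 15/8x_2 + 55/8.
  reduce S modulo (f_1, f_2, f_3, h_4):
  remainder 101/928x_2^3 - 2371/2784x_2^2 + 251/464x_2 + 5673/464 ≠ 0; add h_5 = 101/928x_2^3 - 2371/2784x_2^2 + 251/464x_2 + 5673/464 to the basis.

S(f_2,f_3): lcm = x_1^2x_2. S = 1/5x_1^2 - 51/40x_1x_2^2 - 1/20x_1x_2 + 49/5x_1 + 1/2x_2^3 - 1/8x_2^2 - 45/8x_2.
  reduce S modulo (f_1, f_2, f_3, h_4, h_5):
  remainder -3694/909x_2^2 + 47441/2424x_2 + 76993/808 ≠ 0; add h_6 = -3694/909x_2^2 + 47441/2424x_2 + 76993/808 to the basis.

S(f_2,h_5): lcm = x_1x_2^3. S = 12158/1515x_1x_2^2 - 502/101x_1x_2 - 11346/101x_1 - 2/5x_2^4 + 1/5x_2^3 + 49/5x_2^2.
  reduce S modulo (f_1, f_2, f_3, h_4, h_5, h_6):
  remainder 1351381121/13431384x_2 + 1351381121/4477128 ≠ 0; add h_7 = 1351381121/13431384x_2 + 1351381121/4477128 to the basis.

The other S-polynomials (S(f_1,h_4), S(f_2,h_4), S(f_3,h_4), S(f_1,h_5), S(f_3,h_5), S(h_4,h_5), S(f_1,h_6), S(f_2,h_6), S(f_3,h_6), S(h_4,h_6), S(h_5,h_6), S(f_1,h_7), S(f_2,h_7), S(f_3,h_7), S(h_4,h_7), S(h_5,h_7), S(h_6,h_7)) all reduce to 0 modulo the current basis, so we have a Gröbner basis.
Inter-reduce: drop elements whose leading term is divisible by another's, tail-reduce, and make monic.
Reduced Gröbner basis: {x_1 - 2, x_2 + 3}.

From the last basis element, x_2 + 3 = 0, so x_2 takes values in {-3}. Each choice, substituted upward through the basis, yields the corresponding point(s) of the solution set.
  x_2 = -3: the earlier basis element becomes x_1 - 2 = 0, giving x_1 = 2 — point (2, -3).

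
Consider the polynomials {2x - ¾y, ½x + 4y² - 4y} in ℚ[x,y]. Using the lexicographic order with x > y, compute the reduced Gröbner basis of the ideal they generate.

G = {x - ⅜y, y² - 61/64y}

f_1 = 2x - ¾y, LT = x.
f_2 = ½x + 4y² - 4y, LT = x.

S(f_1,f_2): lcm = x. S = -8y² + 61/8y.
  leading term y²: no divisor's leading term divides it; move -8y² to the remainder.
  leading term y: no divisor's leading term divides it; move 61/8y to the remainder.
  remainder -8y² + 61/8y ≠ 0; add g_3 = -8y² + 61/8y to the basis.

The other S-polynomials (S(f_1,g_3), S(f_2,g_3)) all reduce to 0 modulo the current basis, so we have a Gröbner basis.
Inter-reduce: drop elements whose leading term is divisible by another's, tail-reduce, and make monic.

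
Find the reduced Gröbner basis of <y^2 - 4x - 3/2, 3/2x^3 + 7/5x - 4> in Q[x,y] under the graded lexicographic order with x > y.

f_1 = y^2 - 4x - 3/2, LT = y^2.
f_2 = 3/2x^3 + 7/5x - 4, LT = x^3.

The S-polynomials (S(f_1,f_2)) all reduce to 0 modulo the current basis, so we have a Gröbner basis.

G = {x^3 + 14/15x - 8/3, y^2 - 4x - 3/2}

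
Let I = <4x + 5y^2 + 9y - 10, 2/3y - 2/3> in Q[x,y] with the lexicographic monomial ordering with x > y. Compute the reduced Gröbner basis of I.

G = {x + 1, y - 1}

f_1 = 4x + 5y^2 + 9y - 10, LT = x.
f_2 = 2/3y - 2/3, LT = y.

The S-polynomials (S(f_1,f_2)) all reduce to 0 modulo the current basis, so we have a Gröbner basis.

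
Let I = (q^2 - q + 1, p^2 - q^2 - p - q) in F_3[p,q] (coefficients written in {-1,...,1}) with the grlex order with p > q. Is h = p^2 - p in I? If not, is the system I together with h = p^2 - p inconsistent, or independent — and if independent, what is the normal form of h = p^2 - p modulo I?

p^2 - p is independent of I; its normal form modulo I is -q - 1.

First compute the reduced Gröbner basis of I by Buchberger's algorithm.
f_1 = q^2 - q + 1, LT = q^2.
f_2 = p^2 - q^2 - p - q, LT = p^2.

The S-polynomials (S(f_1,f_2)) all reduce to 0 modulo the current basis, so we have a Gröbner basis.
Inter-reduce: drop elements whose leading term is divisible by another's, tail-reduce, and make monic.
Reduced Gröbner basis: {p^2 - p + q + 1, q^2 - q + 1}.
Label its elements g_1 = p^2 - p + q + 1, g_2 = q^2 - q + 1.

Reduce h = p^2 - p modulo G:
  leading term p^2: subtract (1)·g_1 from p^2 - p → -q - 1
  leading term q: no divisor's leading term divides it; move -q to the remainder.
  leading term 1: no divisor's leading term divides it; move -1 to the remainder.
  normal form = -q - 1.
The normal form is nonzero, so h ∉ I. Since h minus its normal form lies in I, I + (h) = I + (r) where r = -q - 1; decide whether this ideal is the whole ring.
Run Buchberger on G together with r (pairs among the g_i already reduce to 0 since G is a Gröbner basis):
g_1 = p^2 - p + q + 1, LT = p^2.
g_2 = q^2 - q + 1, LT = q^2.
r = -q - 1, LT = q.

The S-polynomials (S(g_1,g_2), S(g_1,r), S(g_2,r)) all reduce to 0 modulo the current basis, so we have a Gröbner basis.
Inter-reduce: drop elements whose leading term is divisible by another's, tail-reduce, and make monic.
Reduced Gröbner basis: {p^2 - p, q + 1}.
The reduced Gröbner basis of I + (h) is {p^2 - p, q + 1} ≠ {1}, a proper ideal, so the enlarged system stays consistent: h is independent of I, with normal form -q - 1.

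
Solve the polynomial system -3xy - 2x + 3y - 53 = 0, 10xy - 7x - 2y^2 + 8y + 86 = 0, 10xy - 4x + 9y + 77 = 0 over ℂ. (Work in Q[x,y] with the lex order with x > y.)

{(-4, 3)}

Compute a lex Gröbner basis by Buchberger's algorithm.
f_1 = -3xy - 2x + 3y - 53, LT = xy.
f_2 = 10xy - 7x - 2y^2 + 8y + 86, LT = xy.
f_3 = 10xy - 4x + 9y + 77, LT = xy.

S(f_1,f_2): lcm = xy. S = 41/30x + 1/5y^2 - 9/5y + 136/15.
  leading term x: no divisor's leading term divides it; move 41/30x to the remainder.
  leading term y^2: no divisor's leading term divides it; move 1/5y^2 to the remainder.
  leading term y: no divisor's leading term divides it; move -9/5y to the remainder.
  leading term 1: no divisor's leading term divides it; move 136/15 to the remainder.
  remainder 41/30x + 1/5y^2 - 9/5y + 136/15 ≠ 0; add h_4 = 41/30x + 1/5y^2 - 9/5y + 136/15 to the basis.

S(f_1,f_3): lcm = xy. S = 16/15x - 19/10y + 299/30.
  leading term x: subtract (32/41)·h_4 from 16/15x - 19/10y + 299/30 → -32/205y^2 - 203/410y + 237/82
  leading term y^2: no divisor's leading term divides it; move -32/205y^2 to the remainder.
  leading term y: no divisor's leading term divides it; move -203/410y to the remainder.
  leading term 1: no divisor's leading term divides it; move 237/82 to the remainder.
  remainder -32/205y^2 - 203/410y + 237/82 ≠ 0; add h_5 = -32/205y^2 - 203/410y + 237/82 to the basis.

S(f_1,h_4): lcm = xy. S = 2/3x - 6/41y^3 + 54/41y^2 - 313/41y + 53/3.
  leading term x: subtract (20/41)·h_4 from 2/3x - 6/41y^3 + 54/41y^2 - 313/41y + 53/3 → -6/41y^3 + 50/41y^2 - 277/41y + 543/41
  leading term y^3: subtract (15/16y)·h_5 from -6/41y^3 + 50/41y^2 - 277/41y + 543/41 → 2209/1312y^2 - 12419/1312y + 543/41
  leading term y^2: subtract (-11045/1024)·h_5 from 2209/1312y^2 - 12419/1312y + 543/41 → -30323/2048y + 90969/2048
  leading term y: no divisor's leading term divides it; move -30323/2048y to the remainder.
  leading term 1: no divisor's leading term divides it; move 90969/2048 to the remainder.
  remainder -30323/2048y + 90969/2048 ≠ 0; add h_6 = -30323/2048y + 90969/2048 to the basis.

The other S-polynomials (S(f_2,f_3), S(f_2,h_4), S(f_3,h_4), S(f_1,h_5), S(f_2,h_5), S(f_3,h_5), S(h_4,h_5), S(f_1,h_6), S(f_2,h_6), S(f_3,h_6), S(h_4,h_6), S(h_5,h_6)) all reduce to 0 modulo the current basis, so we have a Gröbner basis.
Inter-reduce: drop elements whose leading term is divisible by another's, tail-reduce, and make monic.
Reduced Gröbner basis: {x + 4, y - 3}.

A lex Gröbner basis eliminates variables successively. Here y - 3 depends only on y, with roots {3}; lifting each root through the earlier basis elements recovers the full solutions.
  y = 3: the earlier basis element becomes x + 4 = 0, giving x = -4 — point (-4, 3).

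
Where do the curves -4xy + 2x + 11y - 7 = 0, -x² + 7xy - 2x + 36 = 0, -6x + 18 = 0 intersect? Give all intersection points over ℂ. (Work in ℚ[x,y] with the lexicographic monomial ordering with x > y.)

Compute a lex Gröbner basis by Buchberger's algorithm.
f_1 = -4xy + 2x + 11y - 7, LT = xy.
f_2 = -x² + 7xy - 2x + 36, LT = x².
f_3 = -6x + 18, LT = x.

S(f_1,f_2): lcm = x²y. S = -½x² + 7xy² - 19/4xy + 7/4x + 36y.
  leading term x²: subtract (½)·f_2 from -½x² + 7xy² - 19/4xy + 7/4x + 36y → 7xy² - 33/4xy + 11/4x + 36y - 18
  leading term xy²: subtract (-7/4y)·f_1 from 7xy² - 33/4xy + 11/4x + 36y - 18 → -19/4xy + 11/4x + 77/4y² + 95/4y - 18
  leading term xy: subtract (19/16)·f_1 from -19/4xy + 11/4x + 77/4y² + 95/4y - 18 → ⅜x + 77/4y² + 171/16y - 155/16
  leading term x: subtract (-1/16)·f_3 from ⅜x + 77/4y² + 171/16y - 155/16 → 77/4y² + 171/16y - 137/16
  leading term y²: no divisor's leading term divides it; move 77/4y² to the remainder.
  leading term y: no divisor's leading term divides it; move 171/16y to the remainder.
  leading term 1: no divisor's leading term divides it; move -137/16 to the remainder.
  remainder 77/4y² + 171/16y - 137/16 ≠ 0; add h_4 = 77/4y² + 171/16y - 137/16 to the basis.

S(f_1,f_3): lcm = xy. S = -½x + ¼y + 7/4.
  leading term x: subtract (1/12)·f_3 from -½x + ¼y + 7/4 → ¼y + ¼
  leading term y: no divisor's leading term divides it; move ¼y to the remainder.
  leading term 1: no divisor's leading term divides it; move ¼ to the remainder.
  remainder ¼y + ¼ ≠ 0; add h_5 = ¼y + ¼ to the basis.

S(f_2,f_3): lcm = x². S = -7xy + 5x - 36.
  leading term xy: subtract (7/4)·f_1 from -7xy + 5x - 36 → 3/2x - 77/4y - 95/4
  leading term x: subtract (-¼)·f_3 from 3/2x - 77/4y - 95/4 → -77/4y - 77/4
  leading term y: subtract (-77)·h_5 from -77/4y - 77/4 → 0
  remainder 0.

S(f_1,h_4): lcm = xy². S = -325/308xy + 137/308x - 11/4y² + 7/4y.
  leading term xy: subtract (325/1232)·f_1 from -325/308xy + 137/308x - 11/4y² + 7/4y → -51/616x - 11/4y² - 129/112y + 325/176
  leading term x: subtract (17/1232)·f_3 from -51/616x - 11/4y² - 129/112y + 325/176 → -11/4y² - 129/112y + 179/112
  leading term y²: subtract (-1/7)·h_4 from -11/4y² - 129/112y + 179/112 → ⅜y + ⅜
  leading term y: subtract (3/2)·h_5 from ⅜y + ⅜ → 0
  remainder 0.

S(f_2,h_4): leading monomials are coprime, so the S-polynomial reduces to 0 (Buchberger's first criterion).
S(f_3,h_4): leading monomials are coprime, so the S-polynomial reduces to 0 (Buchberger's first criterion).
S(f_1,h_5): lcm = xy. S = -3/2x - 11/4y + 7/4.
  leading term x: subtract (¼)·f_3 from -3/2x - 11/4y + 7/4 → -11/4y - 11/4
  leading term y: subtract (-11)·h_5 from -11/4y - 11/4 → 0
  remainder 0.

S(f_2,h_5): leading monomials are coprime, so the S-polynomial reduces to 0 (Buchberger's first criterion).
S(f_3,h_5): leading monomials are coprime, so the S-polynomial reduces to 0 (Buchberger's first criterion).
S(h_4,h_5): lcm = y². S = -137/308y - 137/308.
  leading term y: subtract (-137/77)·h_5 from -137/308y - 137/308 → 0
  remainder 0.

Every S-polynomial of the final basis reduces to 0, so we have a Gröbner basis.
Inter-reduce: drop elements whose leading term is divisible by another's, tail-reduce, and make monic.
Reduced Gröbner basis: {x - 3, y + 1}.

The lex basis is triangular: the last element involves only y. Solving y + 1 = 0 gives y ∈ {-1}; substituting each value into the earlier elements determines the remaining variables.
  y = -1: the earlier basis element becomes x - 3 = 0, giving x = 3 — point (3, -1).
This is the nonlinear analogue of row-reducing a linear system.

{(3, -1)}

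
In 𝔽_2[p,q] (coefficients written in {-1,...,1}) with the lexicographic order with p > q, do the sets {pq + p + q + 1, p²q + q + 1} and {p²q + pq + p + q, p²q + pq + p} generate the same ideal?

For a fixed monomial order, each ideal has a unique reduced Gröbner basis; comparing bases decides equality.
Buchberger on the first generating set:
f_1 = pq + p + q + 1, LT = pq.
f_2 = p²q + q + 1, LT = p²q.

S(f_1,f_2): lcm = p²q. S = p² + pq + p + q + 1.
  leading term p²: no divisor's leading term divides it; move p² to the remainder.
  leading term pq: subtract (1)·f_1 from pq + p + q + 1 → 0
  remainder p² ≠ 0; add g_3 = p² to the basis.

S(f_1,g_3): lcm = p²q. S = p² + pq + p.
  leading term p²: subtract (1)·g_3 from p² + pq + p → pq + p
  leading term pq: subtract (1)·f_1 from pq + p → q + 1
  leading term q: no divisor's leading term divides it; move q to the remainder.
  leading term 1: no divisor's leading term divides it; move 1 to the remainder.
  remainder q + 1 ≠ 0; add g_4 = q + 1 to the basis.

S(f_2,g_3): lcm = p²q. S = q + 1.
  leading term q: subtract (1)·g_4 from q + 1 → 0
  remainder 0.

S(f_1,g_4): lcm = pq. S = q + 1.
  leading term q: subtract (1)·g_4 from q + 1 → 0
  remainder 0.

S(f_2,g_4): lcm = p²q. S = p² + q + 1.
  leading term p²: subtract (1)·g_3 from p² + q + 1 → q + 1
  leading term q: subtract (1)·g_4 from q + 1 → 0
  remainder 0.

S(g_3,g_4): leading monomials are coprime, so the S-polynomial reduces to 0 (Buchberger's first criterion).
Every S-polynomial of the final basis reduces to 0, so we have a Gröbner basis.
Inter-reduce: drop elements whose leading term is divisible by another's, tail-reduce, and make monic.
Reduced Gröbner basis: {p², q + 1}.

Buchberger on the second generating set:
h_1 = p²q + pq + p + q, LT = p²q.
h_2 = p²q + pq + p, LT = p²q.

S(h_1,h_2): lcm = p²q. S = q.
  leading term q: no divisor's leading term divides it; move q to the remainder.
  remainder q ≠ 0; add k_3 = q to the basis.

S(h_1,k_3): lcm = p²q. S = pq + p + q.
  leading term pq: subtract (p)·k_3 from pq + p + q → p + q
  leading term p: no divisor's leading term divides it; move p to the remainder.
  leading term q: subtract (1)·k_3 from q → 0
  remainder p ≠ 0; add k_4 = p to the basis.

S(h_2,k_3): lcm = p²q. S = pq + p.
  leading term pq: subtract (p)·k_3 from pq + p → p
  leading term p: subtract (1)·k_4 from p → 0
  remainder 0.

S(h_1,k_4): lcm = p²q. S = pq + p + q.
  leading term pq: subtract (p)·k_3 from pq + p + q → p + q
  leading term p: subtract (1)·k_4 from p + q → q
  leading term q: subtract (1)·k_3 from q → 0
  remainder 0.

S(h_2,k_4): lcm = p²q. S = pq + p.
  leading term pq: subtract (p)·k_3 from pq + p → p
  leading term p: subtract (1)·k_4 from p → 0
  remainder 0.

S(k_3,k_4): leading monomials are coprime, so the S-polynomial reduces to 0 (Buchberger's first criterion).
Every S-polynomial of the final basis reduces to 0, so we have a Gröbner basis.
Inter-reduce: drop elements whose leading term is divisible by another's, tail-reduce, and make monic.
Reduced Gröbner basis: {p, q}.

Since the reduced bases disagree, the two ideals are not the same.

No, the ideals differ.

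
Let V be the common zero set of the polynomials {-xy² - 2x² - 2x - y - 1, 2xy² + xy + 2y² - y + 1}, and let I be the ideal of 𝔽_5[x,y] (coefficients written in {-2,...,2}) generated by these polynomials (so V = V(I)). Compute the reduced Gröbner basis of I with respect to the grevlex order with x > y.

G = {y⁴ + y³ - 2xy - y² + x + 2y, xy² - 2xy + y² + 2y - 2, x² + xy + 2y² + x + 2y - 1}

f_1 = -xy² - 2x² - 2x - y - 1, LT = xy².
f_2 = 2xy² + xy + 2y² - y + 1, LT = xy².

S(f_1,f_2): lcm = xy². S = 2x² + 2xy - y² + 2x - y - 2.
  leading term x²: no divisor's leading term divides it; move 2x² to the remainder.
  leading term xy: no divisor's leading term divides it; move 2xy to the remainder.
  leading term y²: no divisor's leading term divides it; move -y² to the remainder.
  leading term x: no divisor's leading term divides it; move 2x to the remainder.
  leading term y: no divisor's leading term divides it; move -y to the remainder.
  leading term 1: no divisor's leading term divides it; move -2 to the remainder.
  remainder 2x² + 2xy - y² + 2x - y - 2 ≠ 0; add g_3 = 2x² + 2xy - y² + 2x - y - 2 to the basis.

S(f_1,g_3): lcm = x²y². S = -xy³ - 2y⁴ + 2x³ - xy² - 2y³ + 2x² + xy + y² + x.
  leading term xy³: subtract (y)·f_1 from -xy³ - 2y⁴ + 2x³ - xy² - 2y³ + 2x² + xy + y² + x → -2y⁴ + 2x³ + 2x²y - xy² - 2y³ + 2x² - 2xy + 2y² + x + y
  leading term y⁴: no divisor's leading term divides it; move -2y⁴ to the remainder.
  leading term x³: subtract (x)·g_3 from 2x³ + 2x²y - xy² - 2y³ + 2x² - 2xy + 2y² + x + y → -2y³ - xy + 2y² - 2x + y
  leading term y³: no divisor's leading term divides it; move -2y³ to the remainder.
  leading term xy: no divisor's leading term divides it; move -xy to the remainder.
  leading term y²: no divisor's leading term divides it; move 2y² to the remainder.
  leading term x: no divisor's leading term divides it; move -2x to the remainder.
  leading term y: no divisor's leading term divides it; move y to the remainder.
  remainder -2y⁴ - 2y³ - xy + 2y² - 2x + y ≠ 0; add g_4 = -2y⁴ - 2y³ - xy + 2y² - 2x + y to the basis.

The other S-polynomials (S(f_2,g_3), S(f_1,g_4), S(f_2,g_4), S(g_3,g_4)) all reduce to 0 modulo the current basis, so we have a Gröbner basis.
Inter-reduce: drop elements whose leading term is divisible by another's, tail-reduce, and make monic.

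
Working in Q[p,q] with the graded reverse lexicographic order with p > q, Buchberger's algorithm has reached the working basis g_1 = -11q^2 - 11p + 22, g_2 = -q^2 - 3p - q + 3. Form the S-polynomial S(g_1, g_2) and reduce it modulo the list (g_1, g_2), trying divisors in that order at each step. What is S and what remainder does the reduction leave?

lcm(LM(g_1), LM(g_2)) = q^2.
S = (lcm/LT(g_1))·g_1 − (lcm/LT(g_2))·g_2 = -2p - q + 1.
Reduce S modulo (g_1, g_2) in that order:
  leading term p: no divisor's leading term divides it; move -2p to the remainder.
  leading term q: no divisor's leading term divides it; move -q to the remainder.
  leading term 1: no divisor's leading term divides it; move 1 to the remainder.
The remainder -2p - q + 1 is nonzero, so it would be added as the next basis element.

S(g_1, g_2) = -2p - q + 1; remainder on division = -2p - q + 1.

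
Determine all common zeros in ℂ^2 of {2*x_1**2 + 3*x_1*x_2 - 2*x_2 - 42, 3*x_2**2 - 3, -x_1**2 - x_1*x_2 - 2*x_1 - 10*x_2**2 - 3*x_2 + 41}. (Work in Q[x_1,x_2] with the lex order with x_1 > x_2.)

Compute a lex Gröbner basis by Buchberger's algorithm.
f_1 = 2*x_1**2 + 3*x_1*x_2 - 2*x_2 - 42, LT = x_1**2.
f_2 = 3*x_2**2 - 3, LT = x_2**2.
f_3 = -x_1**2 - x_1*x_2 - 2*x_1 - 10*x_2**2 - 3*x_2 + 41, LT = x_1**2.

S(f_1,f_3): lcm = x_1**2. S = 1/2*x_1*x_2 - 2*x_1 - 10*x_2**2 - 4*x_2 + 20.
  leading term x_1*x_2: no divisor's leading term divides it; move 1/2*x_1*x_2 to the remainder.
  leading term x_1: no divisor's leading term divides it; move -2*x_1 to the remainder.
  leading term x_2**2: subtract (-10/3)·f_2 from -10*x_2**2 - 4*x_2 + 20 → -4*x_2 + 10
  leading term x_2: no divisor's leading term divides it; move -4*x_2 to the remainder.
  leading term 1: no divisor's leading term divides it; move 10 to the remainder.
  remainder 1/2*x_1*x_2 - 2*x_1 - 4*x_2 + 10 ≠ 0; add h_4 = 1/2*x_1*x_2 - 2*x_1 - 4*x_2 + 10 to the basis.

S(f_1,h_4): lcm = x_1**2*x_2. S = 4*x_1**2 + 3/2*x_1*x_2**2 + 8*x_1*x_2 - 20*x_1 - x_2**2 - 21*x_2.
  leading term x_1**2: subtract (2)·f_1 from 4*x_1**2 + 3/2*x_1*x_2**2 + 8*x_1*x_2 - 20*x_1 - x_2**2 - 21*x_2 → 3/2*x_1*x_2**2 + 2*x_1*x_2 - 20*x_1 - x_2**2 - 17*x_2 + 84
  leading term x_1*x_2**2: subtract (1/2*x_1)·f_2 from 3/2*x_1*x_2**2 + 2*x_1*x_2 - 20*x_1 - x_2**2 - 17*x_2 + 84 → 2*x_1*x_2 - 37/2*x_1 - x_2**2 - 17*x_2 + 84
  leading term x_1*x_2: subtract (4)·h_4 from 2*x_1*x_2 - 37/2*x_1 - x_2**2 - 17*x_2 + 84 → -21/2*x_1 - x_2**2 - x_2 + 44
  leading term x_1: no divisor's leading term divides it; move -21/2*x_1 to the remainder.
  leading term x_2**2: subtract (-1/3)·f_2 from -x_2**2 - x_2 + 44 → -x_2 + 43
  leading term x_2: no divisor's leading term divides it; move -x_2 to the remainder.
  leading term 1: no divisor's leading term divides it; move 43 to the remainder.
  remainder -21/2*x_1 - x_2 + 43 ≠ 0; add h_5 = -21/2*x_1 - x_2 + 43 to the basis.

S(f_2,h_4): lcm = x_1*x_2**2. S = 4*x_1*x_2 - x_1 + 8*x_2**2 - 20*x_2.
  leading term x_1*x_2: subtract (8)·h_4 from 4*x_1*x_2 - x_1 + 8*x_2**2 - 20*x_2 → 15*x_1 + 8*x_2**2 + 12*x_2 - 80
  leading term x_1: subtract (-10/7)·h_5 from 15*x_1 + 8*x_2**2 + 12*x_2 - 80 → 8*x_2**2 + 74/7*x_2 - 130/7
  leading term x_2**2: subtract (8/3)·f_2 from 8*x_2**2 + 74/7*x_2 - 130/7 → 74/7*x_2 - 74/7
  leading term x_2: no divisor's leading term divides it; move 74/7*x_2 to the remainder.
  leading term 1: no divisor's leading term divides it; move -74/7 to the remainder.
  remainder 74/7*x_2 - 74/7 ≠ 0; add h_6 = 74/7*x_2 - 74/7 to the basis.

The other S-polynomials (S(f_1,f_2), S(f_2,f_3), S(f_3,h_4), S(f_1,h_5), S(f_2,h_5), S(f_3,h_5), S(h_4,h_5), S(f_1,h_6), S(f_2,h_6), S(f_3,h_6), S(h_4,h_6), S(h_5,h_6)) all reduce to 0 modulo the current basis, so we have a Gröbner basis.
Inter-reduce: drop elements whose leading term is divisible by another's, tail-reduce, and make monic.
Reduced Gröbner basis: {x_1 - 4, x_2 - 1}.

The lex basis is triangular: the last element involves only x_2. Solving x_2 - 1 = 0 gives x_2 ∈ {1}; substituting each value into the earlier elements determines the remaining variables.
  x_2 = 1: the earlier basis element becomes x_1 - 4 = 0, giving x_1 = 4 — point (4, 1).
Check: every point annihilates each of the original generators.

{(4, 1)}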